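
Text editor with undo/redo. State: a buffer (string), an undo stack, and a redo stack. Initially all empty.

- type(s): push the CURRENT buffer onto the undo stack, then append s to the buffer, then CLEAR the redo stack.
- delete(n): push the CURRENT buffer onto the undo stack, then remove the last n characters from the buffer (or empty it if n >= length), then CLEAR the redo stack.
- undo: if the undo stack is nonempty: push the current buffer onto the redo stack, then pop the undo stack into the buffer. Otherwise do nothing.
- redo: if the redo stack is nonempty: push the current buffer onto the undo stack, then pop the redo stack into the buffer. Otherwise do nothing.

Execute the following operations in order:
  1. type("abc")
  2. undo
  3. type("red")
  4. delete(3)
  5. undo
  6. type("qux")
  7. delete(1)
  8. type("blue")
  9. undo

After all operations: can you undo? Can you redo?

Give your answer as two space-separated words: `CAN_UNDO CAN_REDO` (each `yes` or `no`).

After op 1 (type): buf='abc' undo_depth=1 redo_depth=0
After op 2 (undo): buf='(empty)' undo_depth=0 redo_depth=1
After op 3 (type): buf='red' undo_depth=1 redo_depth=0
After op 4 (delete): buf='(empty)' undo_depth=2 redo_depth=0
After op 5 (undo): buf='red' undo_depth=1 redo_depth=1
After op 6 (type): buf='redqux' undo_depth=2 redo_depth=0
After op 7 (delete): buf='redqu' undo_depth=3 redo_depth=0
After op 8 (type): buf='redqublue' undo_depth=4 redo_depth=0
After op 9 (undo): buf='redqu' undo_depth=3 redo_depth=1

Answer: yes yes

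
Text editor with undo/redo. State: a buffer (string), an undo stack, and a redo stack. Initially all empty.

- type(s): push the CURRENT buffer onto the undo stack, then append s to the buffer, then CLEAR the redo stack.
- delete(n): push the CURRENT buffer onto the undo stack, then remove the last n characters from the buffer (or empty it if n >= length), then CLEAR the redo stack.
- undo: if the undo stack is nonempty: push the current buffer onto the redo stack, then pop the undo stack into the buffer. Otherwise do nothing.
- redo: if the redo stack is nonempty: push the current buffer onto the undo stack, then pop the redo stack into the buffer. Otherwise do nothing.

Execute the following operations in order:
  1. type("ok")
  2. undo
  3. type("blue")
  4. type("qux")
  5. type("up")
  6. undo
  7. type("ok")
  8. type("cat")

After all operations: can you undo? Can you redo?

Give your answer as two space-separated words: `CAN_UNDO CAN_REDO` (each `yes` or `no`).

After op 1 (type): buf='ok' undo_depth=1 redo_depth=0
After op 2 (undo): buf='(empty)' undo_depth=0 redo_depth=1
After op 3 (type): buf='blue' undo_depth=1 redo_depth=0
After op 4 (type): buf='bluequx' undo_depth=2 redo_depth=0
After op 5 (type): buf='bluequxup' undo_depth=3 redo_depth=0
After op 6 (undo): buf='bluequx' undo_depth=2 redo_depth=1
After op 7 (type): buf='bluequxok' undo_depth=3 redo_depth=0
After op 8 (type): buf='bluequxokcat' undo_depth=4 redo_depth=0

Answer: yes no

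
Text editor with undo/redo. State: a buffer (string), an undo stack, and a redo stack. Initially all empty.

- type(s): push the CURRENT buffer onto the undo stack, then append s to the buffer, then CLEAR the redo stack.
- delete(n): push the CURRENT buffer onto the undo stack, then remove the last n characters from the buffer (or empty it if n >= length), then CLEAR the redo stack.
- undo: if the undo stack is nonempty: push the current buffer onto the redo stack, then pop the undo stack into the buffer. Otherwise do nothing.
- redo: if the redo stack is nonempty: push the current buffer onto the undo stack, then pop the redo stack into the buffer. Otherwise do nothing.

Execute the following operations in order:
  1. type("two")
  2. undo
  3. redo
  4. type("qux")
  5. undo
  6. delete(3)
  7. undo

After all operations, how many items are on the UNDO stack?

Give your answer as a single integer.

Answer: 1

Derivation:
After op 1 (type): buf='two' undo_depth=1 redo_depth=0
After op 2 (undo): buf='(empty)' undo_depth=0 redo_depth=1
After op 3 (redo): buf='two' undo_depth=1 redo_depth=0
After op 4 (type): buf='twoqux' undo_depth=2 redo_depth=0
After op 5 (undo): buf='two' undo_depth=1 redo_depth=1
After op 6 (delete): buf='(empty)' undo_depth=2 redo_depth=0
After op 7 (undo): buf='two' undo_depth=1 redo_depth=1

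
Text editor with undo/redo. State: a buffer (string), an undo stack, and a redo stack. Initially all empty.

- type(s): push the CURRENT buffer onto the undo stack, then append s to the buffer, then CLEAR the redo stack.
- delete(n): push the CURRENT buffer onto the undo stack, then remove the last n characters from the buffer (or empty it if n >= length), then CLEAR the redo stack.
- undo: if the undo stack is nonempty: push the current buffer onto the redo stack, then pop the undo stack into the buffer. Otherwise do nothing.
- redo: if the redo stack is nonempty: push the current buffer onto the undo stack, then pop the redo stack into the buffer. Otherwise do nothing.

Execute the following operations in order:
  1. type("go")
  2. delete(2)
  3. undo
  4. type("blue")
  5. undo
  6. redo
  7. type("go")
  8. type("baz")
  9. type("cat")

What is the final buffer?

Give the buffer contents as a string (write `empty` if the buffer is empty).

Answer: gobluegobazcat

Derivation:
After op 1 (type): buf='go' undo_depth=1 redo_depth=0
After op 2 (delete): buf='(empty)' undo_depth=2 redo_depth=0
After op 3 (undo): buf='go' undo_depth=1 redo_depth=1
After op 4 (type): buf='goblue' undo_depth=2 redo_depth=0
After op 5 (undo): buf='go' undo_depth=1 redo_depth=1
After op 6 (redo): buf='goblue' undo_depth=2 redo_depth=0
After op 7 (type): buf='gobluego' undo_depth=3 redo_depth=0
After op 8 (type): buf='gobluegobaz' undo_depth=4 redo_depth=0
After op 9 (type): buf='gobluegobazcat' undo_depth=5 redo_depth=0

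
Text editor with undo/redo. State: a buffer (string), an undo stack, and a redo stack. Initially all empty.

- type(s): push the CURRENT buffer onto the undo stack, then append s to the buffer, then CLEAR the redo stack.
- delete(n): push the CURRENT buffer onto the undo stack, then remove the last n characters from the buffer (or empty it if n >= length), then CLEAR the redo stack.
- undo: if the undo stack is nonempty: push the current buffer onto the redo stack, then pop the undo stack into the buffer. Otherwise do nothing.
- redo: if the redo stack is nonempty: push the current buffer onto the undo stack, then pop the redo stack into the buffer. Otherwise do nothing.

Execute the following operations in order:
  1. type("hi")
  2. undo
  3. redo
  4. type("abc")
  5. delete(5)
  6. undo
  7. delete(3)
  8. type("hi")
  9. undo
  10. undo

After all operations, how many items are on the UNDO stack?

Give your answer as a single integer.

After op 1 (type): buf='hi' undo_depth=1 redo_depth=0
After op 2 (undo): buf='(empty)' undo_depth=0 redo_depth=1
After op 3 (redo): buf='hi' undo_depth=1 redo_depth=0
After op 4 (type): buf='hiabc' undo_depth=2 redo_depth=0
After op 5 (delete): buf='(empty)' undo_depth=3 redo_depth=0
After op 6 (undo): buf='hiabc' undo_depth=2 redo_depth=1
After op 7 (delete): buf='hi' undo_depth=3 redo_depth=0
After op 8 (type): buf='hihi' undo_depth=4 redo_depth=0
After op 9 (undo): buf='hi' undo_depth=3 redo_depth=1
After op 10 (undo): buf='hiabc' undo_depth=2 redo_depth=2

Answer: 2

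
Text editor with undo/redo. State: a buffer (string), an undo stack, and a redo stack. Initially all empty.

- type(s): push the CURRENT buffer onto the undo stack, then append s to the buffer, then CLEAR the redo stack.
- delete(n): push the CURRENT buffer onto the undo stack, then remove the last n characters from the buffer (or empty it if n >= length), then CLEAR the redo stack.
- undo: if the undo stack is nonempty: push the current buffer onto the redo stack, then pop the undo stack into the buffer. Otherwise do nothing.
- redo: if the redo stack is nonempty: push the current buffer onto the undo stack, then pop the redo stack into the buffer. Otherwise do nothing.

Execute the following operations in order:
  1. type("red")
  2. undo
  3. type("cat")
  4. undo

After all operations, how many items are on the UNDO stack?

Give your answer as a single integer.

Answer: 0

Derivation:
After op 1 (type): buf='red' undo_depth=1 redo_depth=0
After op 2 (undo): buf='(empty)' undo_depth=0 redo_depth=1
After op 3 (type): buf='cat' undo_depth=1 redo_depth=0
After op 4 (undo): buf='(empty)' undo_depth=0 redo_depth=1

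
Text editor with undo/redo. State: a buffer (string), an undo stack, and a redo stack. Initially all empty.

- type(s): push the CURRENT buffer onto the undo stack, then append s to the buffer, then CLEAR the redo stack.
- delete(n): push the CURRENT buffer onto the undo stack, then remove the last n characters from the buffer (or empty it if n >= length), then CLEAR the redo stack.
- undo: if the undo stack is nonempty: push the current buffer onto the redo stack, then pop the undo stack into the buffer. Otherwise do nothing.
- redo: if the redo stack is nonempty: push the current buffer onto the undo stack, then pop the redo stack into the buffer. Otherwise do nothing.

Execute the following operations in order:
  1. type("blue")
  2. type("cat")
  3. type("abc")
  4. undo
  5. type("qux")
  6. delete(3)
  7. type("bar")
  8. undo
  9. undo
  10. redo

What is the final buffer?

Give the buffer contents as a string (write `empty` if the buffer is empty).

Answer: bluecat

Derivation:
After op 1 (type): buf='blue' undo_depth=1 redo_depth=0
After op 2 (type): buf='bluecat' undo_depth=2 redo_depth=0
After op 3 (type): buf='bluecatabc' undo_depth=3 redo_depth=0
After op 4 (undo): buf='bluecat' undo_depth=2 redo_depth=1
After op 5 (type): buf='bluecatqux' undo_depth=3 redo_depth=0
After op 6 (delete): buf='bluecat' undo_depth=4 redo_depth=0
After op 7 (type): buf='bluecatbar' undo_depth=5 redo_depth=0
After op 8 (undo): buf='bluecat' undo_depth=4 redo_depth=1
After op 9 (undo): buf='bluecatqux' undo_depth=3 redo_depth=2
After op 10 (redo): buf='bluecat' undo_depth=4 redo_depth=1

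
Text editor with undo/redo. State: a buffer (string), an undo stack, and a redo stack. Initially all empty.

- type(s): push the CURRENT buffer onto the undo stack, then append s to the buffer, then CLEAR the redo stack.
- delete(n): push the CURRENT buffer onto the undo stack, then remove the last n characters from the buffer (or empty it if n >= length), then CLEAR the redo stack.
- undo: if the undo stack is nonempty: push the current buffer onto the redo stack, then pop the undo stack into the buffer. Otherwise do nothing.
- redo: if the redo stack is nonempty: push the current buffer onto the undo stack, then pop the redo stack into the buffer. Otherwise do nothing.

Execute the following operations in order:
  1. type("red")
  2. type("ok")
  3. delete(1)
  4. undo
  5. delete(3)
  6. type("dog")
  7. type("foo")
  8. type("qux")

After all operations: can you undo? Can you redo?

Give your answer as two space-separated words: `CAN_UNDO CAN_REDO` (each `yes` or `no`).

Answer: yes no

Derivation:
After op 1 (type): buf='red' undo_depth=1 redo_depth=0
After op 2 (type): buf='redok' undo_depth=2 redo_depth=0
After op 3 (delete): buf='redo' undo_depth=3 redo_depth=0
After op 4 (undo): buf='redok' undo_depth=2 redo_depth=1
After op 5 (delete): buf='re' undo_depth=3 redo_depth=0
After op 6 (type): buf='redog' undo_depth=4 redo_depth=0
After op 7 (type): buf='redogfoo' undo_depth=5 redo_depth=0
After op 8 (type): buf='redogfooqux' undo_depth=6 redo_depth=0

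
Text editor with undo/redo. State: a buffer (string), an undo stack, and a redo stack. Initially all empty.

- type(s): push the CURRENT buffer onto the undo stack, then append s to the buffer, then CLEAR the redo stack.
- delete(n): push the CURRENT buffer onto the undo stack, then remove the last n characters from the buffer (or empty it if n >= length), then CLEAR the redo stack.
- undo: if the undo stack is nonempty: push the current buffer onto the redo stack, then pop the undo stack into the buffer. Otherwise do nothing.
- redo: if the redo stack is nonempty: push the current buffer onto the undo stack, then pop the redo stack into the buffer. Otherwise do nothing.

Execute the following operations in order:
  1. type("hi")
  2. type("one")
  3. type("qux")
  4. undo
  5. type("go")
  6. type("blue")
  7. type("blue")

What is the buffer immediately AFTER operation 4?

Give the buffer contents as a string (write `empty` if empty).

After op 1 (type): buf='hi' undo_depth=1 redo_depth=0
After op 2 (type): buf='hione' undo_depth=2 redo_depth=0
After op 3 (type): buf='hionequx' undo_depth=3 redo_depth=0
After op 4 (undo): buf='hione' undo_depth=2 redo_depth=1

Answer: hione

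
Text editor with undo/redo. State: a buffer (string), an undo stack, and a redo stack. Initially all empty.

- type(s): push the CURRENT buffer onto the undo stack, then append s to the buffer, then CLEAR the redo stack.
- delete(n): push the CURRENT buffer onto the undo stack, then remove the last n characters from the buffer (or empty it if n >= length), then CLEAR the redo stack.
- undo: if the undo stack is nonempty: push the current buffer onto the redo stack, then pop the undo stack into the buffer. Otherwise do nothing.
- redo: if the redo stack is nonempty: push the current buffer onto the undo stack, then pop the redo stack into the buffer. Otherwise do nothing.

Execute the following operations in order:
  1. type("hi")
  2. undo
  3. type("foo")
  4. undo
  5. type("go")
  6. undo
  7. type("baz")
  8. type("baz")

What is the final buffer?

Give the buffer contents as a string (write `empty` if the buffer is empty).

Answer: bazbaz

Derivation:
After op 1 (type): buf='hi' undo_depth=1 redo_depth=0
After op 2 (undo): buf='(empty)' undo_depth=0 redo_depth=1
After op 3 (type): buf='foo' undo_depth=1 redo_depth=0
After op 4 (undo): buf='(empty)' undo_depth=0 redo_depth=1
After op 5 (type): buf='go' undo_depth=1 redo_depth=0
After op 6 (undo): buf='(empty)' undo_depth=0 redo_depth=1
After op 7 (type): buf='baz' undo_depth=1 redo_depth=0
After op 8 (type): buf='bazbaz' undo_depth=2 redo_depth=0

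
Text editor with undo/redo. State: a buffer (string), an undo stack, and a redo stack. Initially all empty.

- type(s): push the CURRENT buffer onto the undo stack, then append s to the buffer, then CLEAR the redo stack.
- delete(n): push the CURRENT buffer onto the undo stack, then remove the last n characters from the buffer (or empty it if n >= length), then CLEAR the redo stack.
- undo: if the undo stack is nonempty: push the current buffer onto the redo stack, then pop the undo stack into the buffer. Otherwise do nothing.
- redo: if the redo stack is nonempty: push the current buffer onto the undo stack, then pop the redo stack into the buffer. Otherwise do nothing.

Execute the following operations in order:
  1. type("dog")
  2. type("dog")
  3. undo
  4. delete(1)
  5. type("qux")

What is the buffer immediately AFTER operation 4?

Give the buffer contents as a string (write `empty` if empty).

Answer: do

Derivation:
After op 1 (type): buf='dog' undo_depth=1 redo_depth=0
After op 2 (type): buf='dogdog' undo_depth=2 redo_depth=0
After op 3 (undo): buf='dog' undo_depth=1 redo_depth=1
After op 4 (delete): buf='do' undo_depth=2 redo_depth=0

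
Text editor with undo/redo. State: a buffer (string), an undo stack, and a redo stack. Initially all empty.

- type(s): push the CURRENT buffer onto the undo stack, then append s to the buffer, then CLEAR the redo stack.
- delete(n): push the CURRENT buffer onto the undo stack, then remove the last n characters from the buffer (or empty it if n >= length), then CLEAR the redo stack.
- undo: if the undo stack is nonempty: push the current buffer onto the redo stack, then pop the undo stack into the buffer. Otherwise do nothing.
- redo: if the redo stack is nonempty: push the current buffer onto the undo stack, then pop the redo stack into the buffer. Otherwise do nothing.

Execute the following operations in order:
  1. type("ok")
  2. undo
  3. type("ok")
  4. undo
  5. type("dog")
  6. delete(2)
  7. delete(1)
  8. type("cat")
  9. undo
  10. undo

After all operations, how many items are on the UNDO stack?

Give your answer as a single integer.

After op 1 (type): buf='ok' undo_depth=1 redo_depth=0
After op 2 (undo): buf='(empty)' undo_depth=0 redo_depth=1
After op 3 (type): buf='ok' undo_depth=1 redo_depth=0
After op 4 (undo): buf='(empty)' undo_depth=0 redo_depth=1
After op 5 (type): buf='dog' undo_depth=1 redo_depth=0
After op 6 (delete): buf='d' undo_depth=2 redo_depth=0
After op 7 (delete): buf='(empty)' undo_depth=3 redo_depth=0
After op 8 (type): buf='cat' undo_depth=4 redo_depth=0
After op 9 (undo): buf='(empty)' undo_depth=3 redo_depth=1
After op 10 (undo): buf='d' undo_depth=2 redo_depth=2

Answer: 2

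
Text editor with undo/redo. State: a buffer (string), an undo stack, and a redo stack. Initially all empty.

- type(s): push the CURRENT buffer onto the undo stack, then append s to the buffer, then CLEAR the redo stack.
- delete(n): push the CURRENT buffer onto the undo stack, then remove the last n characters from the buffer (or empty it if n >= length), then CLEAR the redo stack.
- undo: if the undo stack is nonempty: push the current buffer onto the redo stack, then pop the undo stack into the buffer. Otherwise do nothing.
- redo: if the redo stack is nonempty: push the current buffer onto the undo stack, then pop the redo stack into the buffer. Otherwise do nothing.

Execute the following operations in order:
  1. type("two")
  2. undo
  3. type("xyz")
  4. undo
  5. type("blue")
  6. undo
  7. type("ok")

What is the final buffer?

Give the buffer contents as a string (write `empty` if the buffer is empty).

Answer: ok

Derivation:
After op 1 (type): buf='two' undo_depth=1 redo_depth=0
After op 2 (undo): buf='(empty)' undo_depth=0 redo_depth=1
After op 3 (type): buf='xyz' undo_depth=1 redo_depth=0
After op 4 (undo): buf='(empty)' undo_depth=0 redo_depth=1
After op 5 (type): buf='blue' undo_depth=1 redo_depth=0
After op 6 (undo): buf='(empty)' undo_depth=0 redo_depth=1
After op 7 (type): buf='ok' undo_depth=1 redo_depth=0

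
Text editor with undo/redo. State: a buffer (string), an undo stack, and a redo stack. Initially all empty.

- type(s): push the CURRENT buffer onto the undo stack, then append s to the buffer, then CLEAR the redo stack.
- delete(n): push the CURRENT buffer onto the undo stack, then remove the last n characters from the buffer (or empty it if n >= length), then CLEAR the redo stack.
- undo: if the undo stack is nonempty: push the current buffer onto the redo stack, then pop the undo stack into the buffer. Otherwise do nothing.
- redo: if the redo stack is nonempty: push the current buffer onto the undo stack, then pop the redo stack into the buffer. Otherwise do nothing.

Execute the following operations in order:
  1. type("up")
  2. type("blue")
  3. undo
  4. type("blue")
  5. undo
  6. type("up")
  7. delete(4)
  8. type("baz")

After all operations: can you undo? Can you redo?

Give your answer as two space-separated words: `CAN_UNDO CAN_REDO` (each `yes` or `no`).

Answer: yes no

Derivation:
After op 1 (type): buf='up' undo_depth=1 redo_depth=0
After op 2 (type): buf='upblue' undo_depth=2 redo_depth=0
After op 3 (undo): buf='up' undo_depth=1 redo_depth=1
After op 4 (type): buf='upblue' undo_depth=2 redo_depth=0
After op 5 (undo): buf='up' undo_depth=1 redo_depth=1
After op 6 (type): buf='upup' undo_depth=2 redo_depth=0
After op 7 (delete): buf='(empty)' undo_depth=3 redo_depth=0
After op 8 (type): buf='baz' undo_depth=4 redo_depth=0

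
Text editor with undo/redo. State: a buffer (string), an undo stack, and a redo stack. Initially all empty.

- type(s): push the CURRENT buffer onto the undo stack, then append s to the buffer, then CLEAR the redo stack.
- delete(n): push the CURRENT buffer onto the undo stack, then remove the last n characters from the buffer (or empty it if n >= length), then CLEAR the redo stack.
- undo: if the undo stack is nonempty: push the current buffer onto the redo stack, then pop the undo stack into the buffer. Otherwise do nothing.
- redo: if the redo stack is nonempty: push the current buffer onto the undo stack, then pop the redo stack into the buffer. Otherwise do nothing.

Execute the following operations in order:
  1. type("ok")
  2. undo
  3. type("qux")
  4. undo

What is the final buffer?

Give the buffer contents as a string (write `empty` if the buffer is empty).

Answer: empty

Derivation:
After op 1 (type): buf='ok' undo_depth=1 redo_depth=0
After op 2 (undo): buf='(empty)' undo_depth=0 redo_depth=1
After op 3 (type): buf='qux' undo_depth=1 redo_depth=0
After op 4 (undo): buf='(empty)' undo_depth=0 redo_depth=1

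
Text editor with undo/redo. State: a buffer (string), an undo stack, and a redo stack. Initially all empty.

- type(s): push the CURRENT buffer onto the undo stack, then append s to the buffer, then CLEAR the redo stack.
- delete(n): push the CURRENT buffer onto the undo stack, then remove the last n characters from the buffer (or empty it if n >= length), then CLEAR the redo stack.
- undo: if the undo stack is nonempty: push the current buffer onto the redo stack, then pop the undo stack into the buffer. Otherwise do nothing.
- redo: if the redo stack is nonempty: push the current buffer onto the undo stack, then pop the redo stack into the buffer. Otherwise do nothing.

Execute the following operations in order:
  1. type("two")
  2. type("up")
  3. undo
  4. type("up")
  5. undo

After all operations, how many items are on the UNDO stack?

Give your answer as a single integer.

After op 1 (type): buf='two' undo_depth=1 redo_depth=0
After op 2 (type): buf='twoup' undo_depth=2 redo_depth=0
After op 3 (undo): buf='two' undo_depth=1 redo_depth=1
After op 4 (type): buf='twoup' undo_depth=2 redo_depth=0
After op 5 (undo): buf='two' undo_depth=1 redo_depth=1

Answer: 1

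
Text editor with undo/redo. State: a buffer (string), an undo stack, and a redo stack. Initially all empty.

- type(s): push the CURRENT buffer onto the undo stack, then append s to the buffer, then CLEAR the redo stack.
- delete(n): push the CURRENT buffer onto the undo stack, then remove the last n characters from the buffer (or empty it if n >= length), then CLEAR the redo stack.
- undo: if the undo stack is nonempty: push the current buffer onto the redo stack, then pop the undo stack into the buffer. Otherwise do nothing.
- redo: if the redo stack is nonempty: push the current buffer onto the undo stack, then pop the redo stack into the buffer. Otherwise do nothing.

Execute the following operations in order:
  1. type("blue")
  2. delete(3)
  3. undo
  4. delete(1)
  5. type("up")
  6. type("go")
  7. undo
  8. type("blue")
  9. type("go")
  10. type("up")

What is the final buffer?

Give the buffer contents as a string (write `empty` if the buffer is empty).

After op 1 (type): buf='blue' undo_depth=1 redo_depth=0
After op 2 (delete): buf='b' undo_depth=2 redo_depth=0
After op 3 (undo): buf='blue' undo_depth=1 redo_depth=1
After op 4 (delete): buf='blu' undo_depth=2 redo_depth=0
After op 5 (type): buf='bluup' undo_depth=3 redo_depth=0
After op 6 (type): buf='bluupgo' undo_depth=4 redo_depth=0
After op 7 (undo): buf='bluup' undo_depth=3 redo_depth=1
After op 8 (type): buf='bluupblue' undo_depth=4 redo_depth=0
After op 9 (type): buf='bluupbluego' undo_depth=5 redo_depth=0
After op 10 (type): buf='bluupbluegoup' undo_depth=6 redo_depth=0

Answer: bluupbluegoup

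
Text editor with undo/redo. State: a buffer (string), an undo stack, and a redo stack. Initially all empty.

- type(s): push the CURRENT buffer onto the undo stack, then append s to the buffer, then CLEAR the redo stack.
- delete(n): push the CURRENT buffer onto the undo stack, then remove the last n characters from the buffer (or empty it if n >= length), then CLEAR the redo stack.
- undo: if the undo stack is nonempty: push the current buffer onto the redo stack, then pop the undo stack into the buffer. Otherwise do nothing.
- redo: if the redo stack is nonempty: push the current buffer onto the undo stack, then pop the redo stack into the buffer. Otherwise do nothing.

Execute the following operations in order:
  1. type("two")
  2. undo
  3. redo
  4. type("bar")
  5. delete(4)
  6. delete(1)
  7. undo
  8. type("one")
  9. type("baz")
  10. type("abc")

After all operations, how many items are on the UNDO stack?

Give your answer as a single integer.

After op 1 (type): buf='two' undo_depth=1 redo_depth=0
After op 2 (undo): buf='(empty)' undo_depth=0 redo_depth=1
After op 3 (redo): buf='two' undo_depth=1 redo_depth=0
After op 4 (type): buf='twobar' undo_depth=2 redo_depth=0
After op 5 (delete): buf='tw' undo_depth=3 redo_depth=0
After op 6 (delete): buf='t' undo_depth=4 redo_depth=0
After op 7 (undo): buf='tw' undo_depth=3 redo_depth=1
After op 8 (type): buf='twone' undo_depth=4 redo_depth=0
After op 9 (type): buf='twonebaz' undo_depth=5 redo_depth=0
After op 10 (type): buf='twonebazabc' undo_depth=6 redo_depth=0

Answer: 6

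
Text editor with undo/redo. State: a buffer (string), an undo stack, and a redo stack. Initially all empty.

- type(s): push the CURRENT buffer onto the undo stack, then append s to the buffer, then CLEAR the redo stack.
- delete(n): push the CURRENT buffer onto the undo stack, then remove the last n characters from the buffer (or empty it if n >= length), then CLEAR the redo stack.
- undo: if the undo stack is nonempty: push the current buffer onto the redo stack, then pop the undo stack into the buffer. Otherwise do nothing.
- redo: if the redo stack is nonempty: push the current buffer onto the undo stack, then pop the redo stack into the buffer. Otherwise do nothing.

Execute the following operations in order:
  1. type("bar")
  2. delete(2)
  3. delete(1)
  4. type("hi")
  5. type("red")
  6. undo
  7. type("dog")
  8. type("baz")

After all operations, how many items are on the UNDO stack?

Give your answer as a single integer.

Answer: 6

Derivation:
After op 1 (type): buf='bar' undo_depth=1 redo_depth=0
After op 2 (delete): buf='b' undo_depth=2 redo_depth=0
After op 3 (delete): buf='(empty)' undo_depth=3 redo_depth=0
After op 4 (type): buf='hi' undo_depth=4 redo_depth=0
After op 5 (type): buf='hired' undo_depth=5 redo_depth=0
After op 6 (undo): buf='hi' undo_depth=4 redo_depth=1
After op 7 (type): buf='hidog' undo_depth=5 redo_depth=0
After op 8 (type): buf='hidogbaz' undo_depth=6 redo_depth=0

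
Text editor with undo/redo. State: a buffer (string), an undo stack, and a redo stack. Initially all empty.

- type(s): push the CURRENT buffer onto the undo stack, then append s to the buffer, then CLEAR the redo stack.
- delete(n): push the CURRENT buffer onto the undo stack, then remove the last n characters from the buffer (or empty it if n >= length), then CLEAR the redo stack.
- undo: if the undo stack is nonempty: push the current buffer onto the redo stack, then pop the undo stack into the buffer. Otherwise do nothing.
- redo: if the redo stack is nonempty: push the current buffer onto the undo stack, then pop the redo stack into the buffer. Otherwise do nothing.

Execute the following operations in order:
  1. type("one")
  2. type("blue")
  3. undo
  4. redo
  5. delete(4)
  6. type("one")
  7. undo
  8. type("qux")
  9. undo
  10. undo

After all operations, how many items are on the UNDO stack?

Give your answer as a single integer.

Answer: 2

Derivation:
After op 1 (type): buf='one' undo_depth=1 redo_depth=0
After op 2 (type): buf='oneblue' undo_depth=2 redo_depth=0
After op 3 (undo): buf='one' undo_depth=1 redo_depth=1
After op 4 (redo): buf='oneblue' undo_depth=2 redo_depth=0
After op 5 (delete): buf='one' undo_depth=3 redo_depth=0
After op 6 (type): buf='oneone' undo_depth=4 redo_depth=0
After op 7 (undo): buf='one' undo_depth=3 redo_depth=1
After op 8 (type): buf='onequx' undo_depth=4 redo_depth=0
After op 9 (undo): buf='one' undo_depth=3 redo_depth=1
After op 10 (undo): buf='oneblue' undo_depth=2 redo_depth=2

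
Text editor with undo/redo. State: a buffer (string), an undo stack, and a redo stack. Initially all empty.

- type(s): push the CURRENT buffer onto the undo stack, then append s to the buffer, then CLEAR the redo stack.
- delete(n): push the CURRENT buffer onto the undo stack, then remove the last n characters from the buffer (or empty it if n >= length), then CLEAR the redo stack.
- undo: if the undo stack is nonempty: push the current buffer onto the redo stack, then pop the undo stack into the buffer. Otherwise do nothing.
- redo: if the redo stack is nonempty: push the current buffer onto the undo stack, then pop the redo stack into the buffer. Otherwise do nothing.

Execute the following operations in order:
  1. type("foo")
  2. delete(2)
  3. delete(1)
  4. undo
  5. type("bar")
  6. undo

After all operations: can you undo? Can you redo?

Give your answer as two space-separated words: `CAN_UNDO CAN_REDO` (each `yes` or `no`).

After op 1 (type): buf='foo' undo_depth=1 redo_depth=0
After op 2 (delete): buf='f' undo_depth=2 redo_depth=0
After op 3 (delete): buf='(empty)' undo_depth=3 redo_depth=0
After op 4 (undo): buf='f' undo_depth=2 redo_depth=1
After op 5 (type): buf='fbar' undo_depth=3 redo_depth=0
After op 6 (undo): buf='f' undo_depth=2 redo_depth=1

Answer: yes yes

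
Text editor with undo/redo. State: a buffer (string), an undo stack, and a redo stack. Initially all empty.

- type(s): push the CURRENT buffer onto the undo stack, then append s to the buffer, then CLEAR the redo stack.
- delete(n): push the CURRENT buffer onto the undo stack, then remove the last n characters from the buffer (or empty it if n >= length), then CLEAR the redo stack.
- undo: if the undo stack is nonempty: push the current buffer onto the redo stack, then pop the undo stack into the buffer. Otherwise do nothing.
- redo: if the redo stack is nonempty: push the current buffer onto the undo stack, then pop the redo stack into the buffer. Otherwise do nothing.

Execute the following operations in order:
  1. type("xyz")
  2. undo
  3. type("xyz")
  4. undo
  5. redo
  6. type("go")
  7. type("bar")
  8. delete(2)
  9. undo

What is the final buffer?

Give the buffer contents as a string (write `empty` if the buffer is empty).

After op 1 (type): buf='xyz' undo_depth=1 redo_depth=0
After op 2 (undo): buf='(empty)' undo_depth=0 redo_depth=1
After op 3 (type): buf='xyz' undo_depth=1 redo_depth=0
After op 4 (undo): buf='(empty)' undo_depth=0 redo_depth=1
After op 5 (redo): buf='xyz' undo_depth=1 redo_depth=0
After op 6 (type): buf='xyzgo' undo_depth=2 redo_depth=0
After op 7 (type): buf='xyzgobar' undo_depth=3 redo_depth=0
After op 8 (delete): buf='xyzgob' undo_depth=4 redo_depth=0
After op 9 (undo): buf='xyzgobar' undo_depth=3 redo_depth=1

Answer: xyzgobar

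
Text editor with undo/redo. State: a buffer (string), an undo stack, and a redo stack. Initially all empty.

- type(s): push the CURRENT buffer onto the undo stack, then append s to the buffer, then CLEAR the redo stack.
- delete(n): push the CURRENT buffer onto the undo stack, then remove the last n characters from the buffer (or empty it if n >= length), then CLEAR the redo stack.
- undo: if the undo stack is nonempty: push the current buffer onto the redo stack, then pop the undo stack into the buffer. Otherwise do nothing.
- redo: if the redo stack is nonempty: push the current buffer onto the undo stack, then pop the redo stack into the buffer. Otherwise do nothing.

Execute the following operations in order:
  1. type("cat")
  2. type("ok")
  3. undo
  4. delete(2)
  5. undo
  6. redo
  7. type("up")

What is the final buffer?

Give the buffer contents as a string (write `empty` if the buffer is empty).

After op 1 (type): buf='cat' undo_depth=1 redo_depth=0
After op 2 (type): buf='catok' undo_depth=2 redo_depth=0
After op 3 (undo): buf='cat' undo_depth=1 redo_depth=1
After op 4 (delete): buf='c' undo_depth=2 redo_depth=0
After op 5 (undo): buf='cat' undo_depth=1 redo_depth=1
After op 6 (redo): buf='c' undo_depth=2 redo_depth=0
After op 7 (type): buf='cup' undo_depth=3 redo_depth=0

Answer: cup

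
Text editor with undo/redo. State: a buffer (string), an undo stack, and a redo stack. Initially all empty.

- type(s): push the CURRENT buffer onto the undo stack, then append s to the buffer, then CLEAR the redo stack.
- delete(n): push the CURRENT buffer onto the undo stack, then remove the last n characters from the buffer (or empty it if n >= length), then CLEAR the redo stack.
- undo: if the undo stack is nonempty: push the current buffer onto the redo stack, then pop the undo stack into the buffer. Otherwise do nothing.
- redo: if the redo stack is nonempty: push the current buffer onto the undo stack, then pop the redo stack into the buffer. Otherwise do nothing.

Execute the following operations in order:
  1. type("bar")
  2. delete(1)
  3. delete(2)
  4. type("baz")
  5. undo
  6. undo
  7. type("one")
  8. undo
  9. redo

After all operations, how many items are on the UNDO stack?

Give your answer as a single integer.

Answer: 3

Derivation:
After op 1 (type): buf='bar' undo_depth=1 redo_depth=0
After op 2 (delete): buf='ba' undo_depth=2 redo_depth=0
After op 3 (delete): buf='(empty)' undo_depth=3 redo_depth=0
After op 4 (type): buf='baz' undo_depth=4 redo_depth=0
After op 5 (undo): buf='(empty)' undo_depth=3 redo_depth=1
After op 6 (undo): buf='ba' undo_depth=2 redo_depth=2
After op 7 (type): buf='baone' undo_depth=3 redo_depth=0
After op 8 (undo): buf='ba' undo_depth=2 redo_depth=1
After op 9 (redo): buf='baone' undo_depth=3 redo_depth=0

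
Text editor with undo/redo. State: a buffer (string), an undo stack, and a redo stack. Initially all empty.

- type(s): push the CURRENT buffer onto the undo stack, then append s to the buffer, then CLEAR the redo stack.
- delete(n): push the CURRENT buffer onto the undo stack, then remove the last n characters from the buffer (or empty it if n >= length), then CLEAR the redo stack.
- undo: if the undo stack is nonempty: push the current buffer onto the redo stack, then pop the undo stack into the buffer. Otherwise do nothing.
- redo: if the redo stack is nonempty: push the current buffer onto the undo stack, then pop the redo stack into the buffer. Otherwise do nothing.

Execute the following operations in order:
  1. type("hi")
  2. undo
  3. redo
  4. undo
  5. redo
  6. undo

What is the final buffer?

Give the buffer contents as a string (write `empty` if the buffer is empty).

After op 1 (type): buf='hi' undo_depth=1 redo_depth=0
After op 2 (undo): buf='(empty)' undo_depth=0 redo_depth=1
After op 3 (redo): buf='hi' undo_depth=1 redo_depth=0
After op 4 (undo): buf='(empty)' undo_depth=0 redo_depth=1
After op 5 (redo): buf='hi' undo_depth=1 redo_depth=0
After op 6 (undo): buf='(empty)' undo_depth=0 redo_depth=1

Answer: empty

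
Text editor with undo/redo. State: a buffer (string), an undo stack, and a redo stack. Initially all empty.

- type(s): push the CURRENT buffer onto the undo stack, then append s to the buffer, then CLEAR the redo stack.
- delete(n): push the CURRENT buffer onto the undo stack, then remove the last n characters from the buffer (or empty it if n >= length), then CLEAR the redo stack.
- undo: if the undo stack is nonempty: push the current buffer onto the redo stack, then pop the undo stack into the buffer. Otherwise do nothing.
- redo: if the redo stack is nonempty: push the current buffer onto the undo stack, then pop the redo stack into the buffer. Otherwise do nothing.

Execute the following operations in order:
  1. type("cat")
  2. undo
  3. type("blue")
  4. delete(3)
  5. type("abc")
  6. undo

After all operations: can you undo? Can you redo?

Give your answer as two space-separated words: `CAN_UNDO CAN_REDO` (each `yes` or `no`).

Answer: yes yes

Derivation:
After op 1 (type): buf='cat' undo_depth=1 redo_depth=0
After op 2 (undo): buf='(empty)' undo_depth=0 redo_depth=1
After op 3 (type): buf='blue' undo_depth=1 redo_depth=0
After op 4 (delete): buf='b' undo_depth=2 redo_depth=0
After op 5 (type): buf='babc' undo_depth=3 redo_depth=0
After op 6 (undo): buf='b' undo_depth=2 redo_depth=1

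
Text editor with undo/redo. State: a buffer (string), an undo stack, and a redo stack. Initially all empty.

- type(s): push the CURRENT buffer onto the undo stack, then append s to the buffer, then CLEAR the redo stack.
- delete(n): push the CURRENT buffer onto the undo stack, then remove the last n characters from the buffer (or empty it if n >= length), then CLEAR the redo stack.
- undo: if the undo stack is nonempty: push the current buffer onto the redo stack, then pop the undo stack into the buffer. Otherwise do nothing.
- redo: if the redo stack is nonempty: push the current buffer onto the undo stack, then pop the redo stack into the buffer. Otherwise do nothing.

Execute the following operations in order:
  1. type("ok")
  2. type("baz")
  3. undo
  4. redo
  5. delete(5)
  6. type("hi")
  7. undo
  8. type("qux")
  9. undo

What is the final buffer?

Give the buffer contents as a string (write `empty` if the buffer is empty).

After op 1 (type): buf='ok' undo_depth=1 redo_depth=0
After op 2 (type): buf='okbaz' undo_depth=2 redo_depth=0
After op 3 (undo): buf='ok' undo_depth=1 redo_depth=1
After op 4 (redo): buf='okbaz' undo_depth=2 redo_depth=0
After op 5 (delete): buf='(empty)' undo_depth=3 redo_depth=0
After op 6 (type): buf='hi' undo_depth=4 redo_depth=0
After op 7 (undo): buf='(empty)' undo_depth=3 redo_depth=1
After op 8 (type): buf='qux' undo_depth=4 redo_depth=0
After op 9 (undo): buf='(empty)' undo_depth=3 redo_depth=1

Answer: empty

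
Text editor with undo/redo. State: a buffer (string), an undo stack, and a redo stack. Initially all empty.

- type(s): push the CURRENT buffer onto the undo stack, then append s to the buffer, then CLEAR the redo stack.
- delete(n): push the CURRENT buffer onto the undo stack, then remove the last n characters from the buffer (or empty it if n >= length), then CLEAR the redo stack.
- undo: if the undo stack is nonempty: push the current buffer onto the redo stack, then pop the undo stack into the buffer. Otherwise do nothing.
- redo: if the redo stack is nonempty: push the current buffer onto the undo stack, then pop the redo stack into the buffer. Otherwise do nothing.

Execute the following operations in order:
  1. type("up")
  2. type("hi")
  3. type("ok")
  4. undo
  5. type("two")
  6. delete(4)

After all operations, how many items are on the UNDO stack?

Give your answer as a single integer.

After op 1 (type): buf='up' undo_depth=1 redo_depth=0
After op 2 (type): buf='uphi' undo_depth=2 redo_depth=0
After op 3 (type): buf='uphiok' undo_depth=3 redo_depth=0
After op 4 (undo): buf='uphi' undo_depth=2 redo_depth=1
After op 5 (type): buf='uphitwo' undo_depth=3 redo_depth=0
After op 6 (delete): buf='uph' undo_depth=4 redo_depth=0

Answer: 4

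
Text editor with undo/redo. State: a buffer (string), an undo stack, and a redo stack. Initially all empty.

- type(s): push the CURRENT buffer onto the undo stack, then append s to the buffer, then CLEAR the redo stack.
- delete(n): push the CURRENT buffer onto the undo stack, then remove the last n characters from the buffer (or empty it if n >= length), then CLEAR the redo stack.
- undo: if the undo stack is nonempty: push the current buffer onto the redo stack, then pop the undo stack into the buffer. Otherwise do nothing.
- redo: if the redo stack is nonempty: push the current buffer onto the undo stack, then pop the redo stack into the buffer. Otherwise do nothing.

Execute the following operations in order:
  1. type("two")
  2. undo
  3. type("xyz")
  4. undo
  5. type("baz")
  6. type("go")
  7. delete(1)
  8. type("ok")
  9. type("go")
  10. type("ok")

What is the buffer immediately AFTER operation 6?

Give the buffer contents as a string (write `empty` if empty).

After op 1 (type): buf='two' undo_depth=1 redo_depth=0
After op 2 (undo): buf='(empty)' undo_depth=0 redo_depth=1
After op 3 (type): buf='xyz' undo_depth=1 redo_depth=0
After op 4 (undo): buf='(empty)' undo_depth=0 redo_depth=1
After op 5 (type): buf='baz' undo_depth=1 redo_depth=0
After op 6 (type): buf='bazgo' undo_depth=2 redo_depth=0

Answer: bazgo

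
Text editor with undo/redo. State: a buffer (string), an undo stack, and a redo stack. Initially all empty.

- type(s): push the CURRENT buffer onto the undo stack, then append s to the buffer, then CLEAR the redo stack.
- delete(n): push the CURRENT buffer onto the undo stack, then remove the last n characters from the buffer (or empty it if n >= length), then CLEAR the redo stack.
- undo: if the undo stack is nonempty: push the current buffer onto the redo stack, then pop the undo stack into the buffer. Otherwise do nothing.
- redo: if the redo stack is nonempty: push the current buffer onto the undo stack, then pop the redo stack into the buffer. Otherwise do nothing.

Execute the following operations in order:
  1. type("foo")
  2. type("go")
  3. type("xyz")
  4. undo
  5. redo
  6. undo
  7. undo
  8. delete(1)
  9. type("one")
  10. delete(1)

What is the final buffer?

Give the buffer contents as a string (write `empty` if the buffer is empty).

Answer: foon

Derivation:
After op 1 (type): buf='foo' undo_depth=1 redo_depth=0
After op 2 (type): buf='foogo' undo_depth=2 redo_depth=0
After op 3 (type): buf='foogoxyz' undo_depth=3 redo_depth=0
After op 4 (undo): buf='foogo' undo_depth=2 redo_depth=1
After op 5 (redo): buf='foogoxyz' undo_depth=3 redo_depth=0
After op 6 (undo): buf='foogo' undo_depth=2 redo_depth=1
After op 7 (undo): buf='foo' undo_depth=1 redo_depth=2
After op 8 (delete): buf='fo' undo_depth=2 redo_depth=0
After op 9 (type): buf='foone' undo_depth=3 redo_depth=0
After op 10 (delete): buf='foon' undo_depth=4 redo_depth=0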